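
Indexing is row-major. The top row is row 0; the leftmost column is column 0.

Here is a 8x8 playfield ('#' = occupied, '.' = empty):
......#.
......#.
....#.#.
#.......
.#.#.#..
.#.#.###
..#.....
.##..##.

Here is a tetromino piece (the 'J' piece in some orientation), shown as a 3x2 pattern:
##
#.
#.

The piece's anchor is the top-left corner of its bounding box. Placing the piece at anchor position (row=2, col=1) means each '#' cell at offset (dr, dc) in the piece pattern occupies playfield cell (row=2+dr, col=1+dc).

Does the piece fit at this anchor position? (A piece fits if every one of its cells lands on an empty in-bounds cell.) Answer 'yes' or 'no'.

Check each piece cell at anchor (2, 1):
  offset (0,0) -> (2,1): empty -> OK
  offset (0,1) -> (2,2): empty -> OK
  offset (1,0) -> (3,1): empty -> OK
  offset (2,0) -> (4,1): occupied ('#') -> FAIL
All cells valid: no

Answer: no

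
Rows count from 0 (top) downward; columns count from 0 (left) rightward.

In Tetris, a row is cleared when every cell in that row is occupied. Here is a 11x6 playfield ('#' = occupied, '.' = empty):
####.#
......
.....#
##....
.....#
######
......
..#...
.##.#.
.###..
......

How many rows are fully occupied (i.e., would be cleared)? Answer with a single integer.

Answer: 1

Derivation:
Check each row:
  row 0: 1 empty cell -> not full
  row 1: 6 empty cells -> not full
  row 2: 5 empty cells -> not full
  row 3: 4 empty cells -> not full
  row 4: 5 empty cells -> not full
  row 5: 0 empty cells -> FULL (clear)
  row 6: 6 empty cells -> not full
  row 7: 5 empty cells -> not full
  row 8: 3 empty cells -> not full
  row 9: 3 empty cells -> not full
  row 10: 6 empty cells -> not full
Total rows cleared: 1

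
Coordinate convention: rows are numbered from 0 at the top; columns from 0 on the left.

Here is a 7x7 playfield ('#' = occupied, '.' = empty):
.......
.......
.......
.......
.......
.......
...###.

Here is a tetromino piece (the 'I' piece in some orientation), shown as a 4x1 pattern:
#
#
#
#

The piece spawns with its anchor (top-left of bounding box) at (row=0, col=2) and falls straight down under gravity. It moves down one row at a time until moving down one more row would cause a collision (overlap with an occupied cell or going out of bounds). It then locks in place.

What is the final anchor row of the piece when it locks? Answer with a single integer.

Answer: 3

Derivation:
Spawn at (row=0, col=2). Try each row:
  row 0: fits
  row 1: fits
  row 2: fits
  row 3: fits
  row 4: blocked -> lock at row 3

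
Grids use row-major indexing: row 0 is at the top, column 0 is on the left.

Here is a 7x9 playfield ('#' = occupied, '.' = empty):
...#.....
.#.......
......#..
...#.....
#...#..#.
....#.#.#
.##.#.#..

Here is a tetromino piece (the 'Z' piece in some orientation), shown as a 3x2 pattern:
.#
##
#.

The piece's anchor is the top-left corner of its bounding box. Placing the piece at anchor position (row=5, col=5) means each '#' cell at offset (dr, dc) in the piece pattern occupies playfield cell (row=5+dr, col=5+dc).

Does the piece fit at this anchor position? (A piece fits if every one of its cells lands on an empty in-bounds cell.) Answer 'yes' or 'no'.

Answer: no

Derivation:
Check each piece cell at anchor (5, 5):
  offset (0,1) -> (5,6): occupied ('#') -> FAIL
  offset (1,0) -> (6,5): empty -> OK
  offset (1,1) -> (6,6): occupied ('#') -> FAIL
  offset (2,0) -> (7,5): out of bounds -> FAIL
All cells valid: no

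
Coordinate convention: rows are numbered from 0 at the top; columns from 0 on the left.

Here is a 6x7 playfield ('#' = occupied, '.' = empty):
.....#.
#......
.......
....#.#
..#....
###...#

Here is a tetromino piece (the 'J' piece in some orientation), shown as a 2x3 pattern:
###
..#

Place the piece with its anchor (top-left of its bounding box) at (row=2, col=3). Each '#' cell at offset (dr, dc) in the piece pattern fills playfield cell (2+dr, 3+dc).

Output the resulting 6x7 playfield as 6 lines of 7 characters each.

Answer: .....#.
#......
...###.
....###
..#....
###...#

Derivation:
Fill (2+0,3+0) = (2,3)
Fill (2+0,3+1) = (2,4)
Fill (2+0,3+2) = (2,5)
Fill (2+1,3+2) = (3,5)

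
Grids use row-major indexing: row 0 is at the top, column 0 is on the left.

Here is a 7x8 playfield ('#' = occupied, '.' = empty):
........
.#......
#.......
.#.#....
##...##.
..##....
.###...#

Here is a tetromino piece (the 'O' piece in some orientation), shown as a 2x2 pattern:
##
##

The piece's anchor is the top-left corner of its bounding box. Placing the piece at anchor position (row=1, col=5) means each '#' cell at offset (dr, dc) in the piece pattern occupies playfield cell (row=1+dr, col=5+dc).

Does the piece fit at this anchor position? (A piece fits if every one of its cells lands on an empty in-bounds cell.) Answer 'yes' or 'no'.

Answer: yes

Derivation:
Check each piece cell at anchor (1, 5):
  offset (0,0) -> (1,5): empty -> OK
  offset (0,1) -> (1,6): empty -> OK
  offset (1,0) -> (2,5): empty -> OK
  offset (1,1) -> (2,6): empty -> OK
All cells valid: yes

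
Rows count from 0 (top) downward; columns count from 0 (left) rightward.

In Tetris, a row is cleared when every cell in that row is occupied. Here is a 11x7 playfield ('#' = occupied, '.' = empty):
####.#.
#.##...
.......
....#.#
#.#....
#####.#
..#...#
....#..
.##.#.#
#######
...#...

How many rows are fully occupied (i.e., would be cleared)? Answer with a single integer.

Answer: 1

Derivation:
Check each row:
  row 0: 2 empty cells -> not full
  row 1: 4 empty cells -> not full
  row 2: 7 empty cells -> not full
  row 3: 5 empty cells -> not full
  row 4: 5 empty cells -> not full
  row 5: 1 empty cell -> not full
  row 6: 5 empty cells -> not full
  row 7: 6 empty cells -> not full
  row 8: 3 empty cells -> not full
  row 9: 0 empty cells -> FULL (clear)
  row 10: 6 empty cells -> not full
Total rows cleared: 1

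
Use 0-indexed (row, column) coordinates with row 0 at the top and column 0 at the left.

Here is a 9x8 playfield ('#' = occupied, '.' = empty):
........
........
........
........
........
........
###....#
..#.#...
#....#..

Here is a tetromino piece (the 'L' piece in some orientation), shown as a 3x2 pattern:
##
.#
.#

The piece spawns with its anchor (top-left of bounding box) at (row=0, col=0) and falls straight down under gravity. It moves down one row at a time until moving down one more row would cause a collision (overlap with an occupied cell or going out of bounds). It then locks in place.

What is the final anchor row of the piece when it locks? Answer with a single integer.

Spawn at (row=0, col=0). Try each row:
  row 0: fits
  row 1: fits
  row 2: fits
  row 3: fits
  row 4: blocked -> lock at row 3

Answer: 3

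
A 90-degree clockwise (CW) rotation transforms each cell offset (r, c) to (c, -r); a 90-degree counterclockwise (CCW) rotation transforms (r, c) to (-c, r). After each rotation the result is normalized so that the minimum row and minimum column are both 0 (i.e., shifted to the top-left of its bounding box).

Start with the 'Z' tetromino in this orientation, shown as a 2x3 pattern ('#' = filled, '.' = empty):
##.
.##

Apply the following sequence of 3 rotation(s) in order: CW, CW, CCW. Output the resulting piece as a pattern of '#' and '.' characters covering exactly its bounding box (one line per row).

Start:
##.
.##
After rotation 1 (CW):
.#
##
#.
After rotation 2 (CW):
##.
.##
After rotation 3 (CCW):
.#
##
#.

Answer: .#
##
#.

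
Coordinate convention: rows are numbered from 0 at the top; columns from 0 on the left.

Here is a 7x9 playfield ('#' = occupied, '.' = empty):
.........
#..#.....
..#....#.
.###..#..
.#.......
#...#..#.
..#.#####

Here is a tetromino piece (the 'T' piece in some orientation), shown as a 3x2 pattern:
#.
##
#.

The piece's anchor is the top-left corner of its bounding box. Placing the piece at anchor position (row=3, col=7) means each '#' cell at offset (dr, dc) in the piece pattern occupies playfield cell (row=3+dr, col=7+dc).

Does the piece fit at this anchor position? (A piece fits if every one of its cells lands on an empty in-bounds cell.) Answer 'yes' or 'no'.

Answer: no

Derivation:
Check each piece cell at anchor (3, 7):
  offset (0,0) -> (3,7): empty -> OK
  offset (1,0) -> (4,7): empty -> OK
  offset (1,1) -> (4,8): empty -> OK
  offset (2,0) -> (5,7): occupied ('#') -> FAIL
All cells valid: no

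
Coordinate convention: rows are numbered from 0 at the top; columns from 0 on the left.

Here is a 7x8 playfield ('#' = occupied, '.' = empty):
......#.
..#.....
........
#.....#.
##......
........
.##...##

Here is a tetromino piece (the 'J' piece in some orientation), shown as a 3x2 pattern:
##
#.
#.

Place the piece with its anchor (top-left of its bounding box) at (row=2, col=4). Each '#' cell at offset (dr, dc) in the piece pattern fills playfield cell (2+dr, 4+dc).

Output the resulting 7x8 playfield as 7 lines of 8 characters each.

Fill (2+0,4+0) = (2,4)
Fill (2+0,4+1) = (2,5)
Fill (2+1,4+0) = (3,4)
Fill (2+2,4+0) = (4,4)

Answer: ......#.
..#.....
....##..
#...#.#.
##..#...
........
.##...##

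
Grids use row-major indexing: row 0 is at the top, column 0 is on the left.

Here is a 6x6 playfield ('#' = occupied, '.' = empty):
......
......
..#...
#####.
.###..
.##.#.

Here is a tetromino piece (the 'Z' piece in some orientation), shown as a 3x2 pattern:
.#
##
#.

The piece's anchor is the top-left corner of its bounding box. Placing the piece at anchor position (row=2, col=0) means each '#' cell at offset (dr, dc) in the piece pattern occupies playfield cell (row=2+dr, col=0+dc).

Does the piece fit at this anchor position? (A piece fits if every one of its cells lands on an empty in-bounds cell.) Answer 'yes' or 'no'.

Answer: no

Derivation:
Check each piece cell at anchor (2, 0):
  offset (0,1) -> (2,1): empty -> OK
  offset (1,0) -> (3,0): occupied ('#') -> FAIL
  offset (1,1) -> (3,1): occupied ('#') -> FAIL
  offset (2,0) -> (4,0): empty -> OK
All cells valid: no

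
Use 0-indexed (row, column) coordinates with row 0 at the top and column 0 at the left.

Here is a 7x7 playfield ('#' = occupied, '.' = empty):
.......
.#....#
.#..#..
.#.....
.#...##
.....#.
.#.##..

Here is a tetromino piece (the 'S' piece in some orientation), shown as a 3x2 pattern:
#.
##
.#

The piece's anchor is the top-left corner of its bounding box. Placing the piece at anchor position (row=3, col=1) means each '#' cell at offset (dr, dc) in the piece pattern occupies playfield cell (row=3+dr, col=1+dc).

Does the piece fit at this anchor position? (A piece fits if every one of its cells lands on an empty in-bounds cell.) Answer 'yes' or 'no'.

Answer: no

Derivation:
Check each piece cell at anchor (3, 1):
  offset (0,0) -> (3,1): occupied ('#') -> FAIL
  offset (1,0) -> (4,1): occupied ('#') -> FAIL
  offset (1,1) -> (4,2): empty -> OK
  offset (2,1) -> (5,2): empty -> OK
All cells valid: no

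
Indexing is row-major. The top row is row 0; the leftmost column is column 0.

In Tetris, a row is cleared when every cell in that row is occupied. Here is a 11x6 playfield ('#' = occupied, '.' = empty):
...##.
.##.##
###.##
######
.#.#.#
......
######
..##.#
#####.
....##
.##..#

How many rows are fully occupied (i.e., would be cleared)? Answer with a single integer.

Check each row:
  row 0: 4 empty cells -> not full
  row 1: 2 empty cells -> not full
  row 2: 1 empty cell -> not full
  row 3: 0 empty cells -> FULL (clear)
  row 4: 3 empty cells -> not full
  row 5: 6 empty cells -> not full
  row 6: 0 empty cells -> FULL (clear)
  row 7: 3 empty cells -> not full
  row 8: 1 empty cell -> not full
  row 9: 4 empty cells -> not full
  row 10: 3 empty cells -> not full
Total rows cleared: 2

Answer: 2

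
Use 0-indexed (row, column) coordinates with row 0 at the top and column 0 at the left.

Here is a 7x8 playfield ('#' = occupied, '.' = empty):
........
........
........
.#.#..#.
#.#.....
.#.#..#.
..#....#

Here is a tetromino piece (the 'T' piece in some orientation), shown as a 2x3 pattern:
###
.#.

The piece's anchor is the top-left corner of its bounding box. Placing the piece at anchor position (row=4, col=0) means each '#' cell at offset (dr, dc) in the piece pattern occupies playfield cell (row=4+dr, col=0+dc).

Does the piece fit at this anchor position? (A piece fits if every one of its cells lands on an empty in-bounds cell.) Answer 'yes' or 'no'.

Check each piece cell at anchor (4, 0):
  offset (0,0) -> (4,0): occupied ('#') -> FAIL
  offset (0,1) -> (4,1): empty -> OK
  offset (0,2) -> (4,2): occupied ('#') -> FAIL
  offset (1,1) -> (5,1): occupied ('#') -> FAIL
All cells valid: no

Answer: no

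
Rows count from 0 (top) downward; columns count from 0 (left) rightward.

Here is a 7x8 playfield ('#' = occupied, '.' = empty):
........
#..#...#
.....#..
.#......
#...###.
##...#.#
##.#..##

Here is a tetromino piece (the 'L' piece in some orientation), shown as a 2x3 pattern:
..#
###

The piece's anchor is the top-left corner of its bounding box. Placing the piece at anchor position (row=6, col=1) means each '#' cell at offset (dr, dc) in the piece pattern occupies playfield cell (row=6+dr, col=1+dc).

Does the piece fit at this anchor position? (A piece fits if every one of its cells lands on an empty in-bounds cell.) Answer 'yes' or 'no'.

Check each piece cell at anchor (6, 1):
  offset (0,2) -> (6,3): occupied ('#') -> FAIL
  offset (1,0) -> (7,1): out of bounds -> FAIL
  offset (1,1) -> (7,2): out of bounds -> FAIL
  offset (1,2) -> (7,3): out of bounds -> FAIL
All cells valid: no

Answer: no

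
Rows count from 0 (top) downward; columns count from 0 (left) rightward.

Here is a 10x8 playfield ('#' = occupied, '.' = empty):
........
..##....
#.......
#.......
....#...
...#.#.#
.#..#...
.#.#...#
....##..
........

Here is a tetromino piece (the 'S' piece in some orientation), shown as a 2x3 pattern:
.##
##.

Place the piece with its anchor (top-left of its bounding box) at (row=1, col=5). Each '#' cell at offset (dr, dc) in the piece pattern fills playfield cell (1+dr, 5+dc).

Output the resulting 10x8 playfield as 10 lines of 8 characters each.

Fill (1+0,5+1) = (1,6)
Fill (1+0,5+2) = (1,7)
Fill (1+1,5+0) = (2,5)
Fill (1+1,5+1) = (2,6)

Answer: ........
..##..##
#....##.
#.......
....#...
...#.#.#
.#..#...
.#.#...#
....##..
........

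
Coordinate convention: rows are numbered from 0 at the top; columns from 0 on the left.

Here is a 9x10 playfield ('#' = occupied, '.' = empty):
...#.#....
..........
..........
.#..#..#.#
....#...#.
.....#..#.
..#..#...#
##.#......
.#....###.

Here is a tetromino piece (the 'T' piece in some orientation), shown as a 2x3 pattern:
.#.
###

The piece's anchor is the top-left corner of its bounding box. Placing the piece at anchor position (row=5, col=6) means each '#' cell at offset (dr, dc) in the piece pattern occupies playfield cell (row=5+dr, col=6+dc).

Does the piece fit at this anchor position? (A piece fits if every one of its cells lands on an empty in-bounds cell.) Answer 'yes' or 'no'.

Check each piece cell at anchor (5, 6):
  offset (0,1) -> (5,7): empty -> OK
  offset (1,0) -> (6,6): empty -> OK
  offset (1,1) -> (6,7): empty -> OK
  offset (1,2) -> (6,8): empty -> OK
All cells valid: yes

Answer: yes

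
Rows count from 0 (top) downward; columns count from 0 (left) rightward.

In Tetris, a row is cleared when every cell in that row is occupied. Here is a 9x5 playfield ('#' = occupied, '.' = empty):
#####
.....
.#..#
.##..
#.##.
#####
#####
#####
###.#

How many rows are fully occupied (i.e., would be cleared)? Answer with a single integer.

Answer: 4

Derivation:
Check each row:
  row 0: 0 empty cells -> FULL (clear)
  row 1: 5 empty cells -> not full
  row 2: 3 empty cells -> not full
  row 3: 3 empty cells -> not full
  row 4: 2 empty cells -> not full
  row 5: 0 empty cells -> FULL (clear)
  row 6: 0 empty cells -> FULL (clear)
  row 7: 0 empty cells -> FULL (clear)
  row 8: 1 empty cell -> not full
Total rows cleared: 4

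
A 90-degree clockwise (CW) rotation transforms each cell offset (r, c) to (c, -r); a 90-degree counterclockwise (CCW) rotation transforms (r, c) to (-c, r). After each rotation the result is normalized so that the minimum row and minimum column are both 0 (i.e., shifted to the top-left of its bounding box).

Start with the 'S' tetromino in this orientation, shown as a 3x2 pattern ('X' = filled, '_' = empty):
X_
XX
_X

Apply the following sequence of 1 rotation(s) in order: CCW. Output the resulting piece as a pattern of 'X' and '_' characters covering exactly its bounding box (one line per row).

Answer: _XX
XX_

Derivation:
Start:
X_
XX
_X
After rotation 1 (CCW):
_XX
XX_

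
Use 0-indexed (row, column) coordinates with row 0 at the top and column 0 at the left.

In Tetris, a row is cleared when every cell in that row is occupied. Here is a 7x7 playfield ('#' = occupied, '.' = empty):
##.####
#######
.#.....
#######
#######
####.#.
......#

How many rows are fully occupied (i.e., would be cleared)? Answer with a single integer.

Check each row:
  row 0: 1 empty cell -> not full
  row 1: 0 empty cells -> FULL (clear)
  row 2: 6 empty cells -> not full
  row 3: 0 empty cells -> FULL (clear)
  row 4: 0 empty cells -> FULL (clear)
  row 5: 2 empty cells -> not full
  row 6: 6 empty cells -> not full
Total rows cleared: 3

Answer: 3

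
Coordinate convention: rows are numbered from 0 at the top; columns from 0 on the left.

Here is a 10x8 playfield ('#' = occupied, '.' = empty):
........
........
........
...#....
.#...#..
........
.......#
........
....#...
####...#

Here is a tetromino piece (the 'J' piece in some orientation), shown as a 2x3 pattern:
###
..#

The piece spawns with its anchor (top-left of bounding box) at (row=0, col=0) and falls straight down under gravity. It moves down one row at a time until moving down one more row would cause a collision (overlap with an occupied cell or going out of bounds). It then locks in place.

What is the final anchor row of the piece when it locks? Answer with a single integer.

Spawn at (row=0, col=0). Try each row:
  row 0: fits
  row 1: fits
  row 2: fits
  row 3: fits
  row 4: blocked -> lock at row 3

Answer: 3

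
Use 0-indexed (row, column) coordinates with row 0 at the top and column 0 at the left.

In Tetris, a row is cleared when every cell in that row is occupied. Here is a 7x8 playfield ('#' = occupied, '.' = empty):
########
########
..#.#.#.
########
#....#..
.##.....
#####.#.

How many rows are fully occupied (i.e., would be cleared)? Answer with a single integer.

Check each row:
  row 0: 0 empty cells -> FULL (clear)
  row 1: 0 empty cells -> FULL (clear)
  row 2: 5 empty cells -> not full
  row 3: 0 empty cells -> FULL (clear)
  row 4: 6 empty cells -> not full
  row 5: 6 empty cells -> not full
  row 6: 2 empty cells -> not full
Total rows cleared: 3

Answer: 3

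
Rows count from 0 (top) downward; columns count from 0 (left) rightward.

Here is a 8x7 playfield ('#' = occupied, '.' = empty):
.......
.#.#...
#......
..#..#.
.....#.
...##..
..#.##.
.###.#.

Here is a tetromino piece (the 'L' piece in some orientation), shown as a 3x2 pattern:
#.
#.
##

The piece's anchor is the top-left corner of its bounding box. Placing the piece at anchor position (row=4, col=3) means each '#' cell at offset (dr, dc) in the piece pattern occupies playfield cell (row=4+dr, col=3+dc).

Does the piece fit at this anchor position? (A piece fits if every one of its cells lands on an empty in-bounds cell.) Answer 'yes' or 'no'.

Check each piece cell at anchor (4, 3):
  offset (0,0) -> (4,3): empty -> OK
  offset (1,0) -> (5,3): occupied ('#') -> FAIL
  offset (2,0) -> (6,3): empty -> OK
  offset (2,1) -> (6,4): occupied ('#') -> FAIL
All cells valid: no

Answer: no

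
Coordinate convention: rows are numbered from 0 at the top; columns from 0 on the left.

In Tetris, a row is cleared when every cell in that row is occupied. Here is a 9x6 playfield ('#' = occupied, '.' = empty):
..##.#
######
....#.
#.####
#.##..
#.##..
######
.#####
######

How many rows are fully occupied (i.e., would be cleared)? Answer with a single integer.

Check each row:
  row 0: 3 empty cells -> not full
  row 1: 0 empty cells -> FULL (clear)
  row 2: 5 empty cells -> not full
  row 3: 1 empty cell -> not full
  row 4: 3 empty cells -> not full
  row 5: 3 empty cells -> not full
  row 6: 0 empty cells -> FULL (clear)
  row 7: 1 empty cell -> not full
  row 8: 0 empty cells -> FULL (clear)
Total rows cleared: 3

Answer: 3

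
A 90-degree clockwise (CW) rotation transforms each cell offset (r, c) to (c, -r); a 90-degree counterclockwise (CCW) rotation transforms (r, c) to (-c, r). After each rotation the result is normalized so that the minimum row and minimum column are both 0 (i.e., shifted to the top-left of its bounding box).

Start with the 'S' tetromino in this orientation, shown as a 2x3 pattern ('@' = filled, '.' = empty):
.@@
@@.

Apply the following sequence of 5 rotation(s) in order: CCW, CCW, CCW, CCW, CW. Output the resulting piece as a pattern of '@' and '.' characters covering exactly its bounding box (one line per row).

Answer: @.
@@
.@

Derivation:
Start:
.@@
@@.
After rotation 1 (CCW):
@.
@@
.@
After rotation 2 (CCW):
.@@
@@.
After rotation 3 (CCW):
@.
@@
.@
After rotation 4 (CCW):
.@@
@@.
After rotation 5 (CW):
@.
@@
.@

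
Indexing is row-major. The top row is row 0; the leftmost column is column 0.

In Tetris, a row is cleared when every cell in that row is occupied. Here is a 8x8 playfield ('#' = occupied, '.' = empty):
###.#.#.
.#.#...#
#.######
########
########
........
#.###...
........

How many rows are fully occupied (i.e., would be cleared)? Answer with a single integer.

Answer: 2

Derivation:
Check each row:
  row 0: 3 empty cells -> not full
  row 1: 5 empty cells -> not full
  row 2: 1 empty cell -> not full
  row 3: 0 empty cells -> FULL (clear)
  row 4: 0 empty cells -> FULL (clear)
  row 5: 8 empty cells -> not full
  row 6: 4 empty cells -> not full
  row 7: 8 empty cells -> not full
Total rows cleared: 2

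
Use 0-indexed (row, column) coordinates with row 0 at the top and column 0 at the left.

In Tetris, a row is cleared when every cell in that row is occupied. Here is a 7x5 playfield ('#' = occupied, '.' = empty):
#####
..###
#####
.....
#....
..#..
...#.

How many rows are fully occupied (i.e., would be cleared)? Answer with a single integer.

Check each row:
  row 0: 0 empty cells -> FULL (clear)
  row 1: 2 empty cells -> not full
  row 2: 0 empty cells -> FULL (clear)
  row 3: 5 empty cells -> not full
  row 4: 4 empty cells -> not full
  row 5: 4 empty cells -> not full
  row 6: 4 empty cells -> not full
Total rows cleared: 2

Answer: 2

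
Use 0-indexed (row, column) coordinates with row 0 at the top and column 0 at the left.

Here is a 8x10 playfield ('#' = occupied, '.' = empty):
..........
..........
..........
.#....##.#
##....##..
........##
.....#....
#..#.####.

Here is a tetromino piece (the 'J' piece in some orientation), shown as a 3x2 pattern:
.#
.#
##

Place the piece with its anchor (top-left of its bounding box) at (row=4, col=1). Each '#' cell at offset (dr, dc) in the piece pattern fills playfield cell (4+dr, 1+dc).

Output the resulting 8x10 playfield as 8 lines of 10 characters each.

Answer: ..........
..........
..........
.#....##.#
###...##..
..#.....##
.##..#....
#..#.####.

Derivation:
Fill (4+0,1+1) = (4,2)
Fill (4+1,1+1) = (5,2)
Fill (4+2,1+0) = (6,1)
Fill (4+2,1+1) = (6,2)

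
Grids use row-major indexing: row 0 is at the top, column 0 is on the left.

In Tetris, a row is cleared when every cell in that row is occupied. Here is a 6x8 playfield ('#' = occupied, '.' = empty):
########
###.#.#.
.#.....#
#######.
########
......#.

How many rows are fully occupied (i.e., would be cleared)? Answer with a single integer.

Check each row:
  row 0: 0 empty cells -> FULL (clear)
  row 1: 3 empty cells -> not full
  row 2: 6 empty cells -> not full
  row 3: 1 empty cell -> not full
  row 4: 0 empty cells -> FULL (clear)
  row 5: 7 empty cells -> not full
Total rows cleared: 2

Answer: 2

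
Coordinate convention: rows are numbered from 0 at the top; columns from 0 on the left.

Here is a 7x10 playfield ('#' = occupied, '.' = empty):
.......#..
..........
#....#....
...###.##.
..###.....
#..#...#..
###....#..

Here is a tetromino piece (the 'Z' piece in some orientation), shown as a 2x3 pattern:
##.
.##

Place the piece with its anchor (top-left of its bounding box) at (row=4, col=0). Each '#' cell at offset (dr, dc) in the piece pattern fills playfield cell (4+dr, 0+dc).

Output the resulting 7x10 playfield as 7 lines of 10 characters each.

Answer: .......#..
..........
#....#....
...###.##.
#####.....
####...#..
###....#..

Derivation:
Fill (4+0,0+0) = (4,0)
Fill (4+0,0+1) = (4,1)
Fill (4+1,0+1) = (5,1)
Fill (4+1,0+2) = (5,2)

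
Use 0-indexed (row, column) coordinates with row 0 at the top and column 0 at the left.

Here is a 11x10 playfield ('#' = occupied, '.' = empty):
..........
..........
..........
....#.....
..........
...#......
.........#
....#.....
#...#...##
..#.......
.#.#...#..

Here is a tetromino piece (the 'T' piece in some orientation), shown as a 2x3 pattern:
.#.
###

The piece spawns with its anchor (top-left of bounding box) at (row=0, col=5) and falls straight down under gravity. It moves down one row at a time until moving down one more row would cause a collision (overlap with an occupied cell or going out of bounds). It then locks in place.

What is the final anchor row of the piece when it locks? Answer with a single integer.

Spawn at (row=0, col=5). Try each row:
  row 0: fits
  row 1: fits
  row 2: fits
  row 3: fits
  row 4: fits
  row 5: fits
  row 6: fits
  row 7: fits
  row 8: fits
  row 9: blocked -> lock at row 8

Answer: 8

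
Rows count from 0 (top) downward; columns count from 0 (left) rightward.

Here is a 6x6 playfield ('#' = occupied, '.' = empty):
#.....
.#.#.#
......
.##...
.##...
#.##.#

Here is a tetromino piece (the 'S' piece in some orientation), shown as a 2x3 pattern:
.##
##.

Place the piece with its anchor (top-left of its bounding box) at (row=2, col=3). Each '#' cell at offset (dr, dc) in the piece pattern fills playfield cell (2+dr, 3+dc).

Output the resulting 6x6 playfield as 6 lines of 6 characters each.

Answer: #.....
.#.#.#
....##
.####.
.##...
#.##.#

Derivation:
Fill (2+0,3+1) = (2,4)
Fill (2+0,3+2) = (2,5)
Fill (2+1,3+0) = (3,3)
Fill (2+1,3+1) = (3,4)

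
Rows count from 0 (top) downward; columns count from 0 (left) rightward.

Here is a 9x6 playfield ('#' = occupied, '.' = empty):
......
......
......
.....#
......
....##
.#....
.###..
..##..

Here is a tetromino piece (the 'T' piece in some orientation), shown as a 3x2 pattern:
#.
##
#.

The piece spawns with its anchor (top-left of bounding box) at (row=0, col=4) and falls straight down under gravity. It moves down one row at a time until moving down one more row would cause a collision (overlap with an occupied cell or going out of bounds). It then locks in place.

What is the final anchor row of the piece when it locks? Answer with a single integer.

Answer: 1

Derivation:
Spawn at (row=0, col=4). Try each row:
  row 0: fits
  row 1: fits
  row 2: blocked -> lock at row 1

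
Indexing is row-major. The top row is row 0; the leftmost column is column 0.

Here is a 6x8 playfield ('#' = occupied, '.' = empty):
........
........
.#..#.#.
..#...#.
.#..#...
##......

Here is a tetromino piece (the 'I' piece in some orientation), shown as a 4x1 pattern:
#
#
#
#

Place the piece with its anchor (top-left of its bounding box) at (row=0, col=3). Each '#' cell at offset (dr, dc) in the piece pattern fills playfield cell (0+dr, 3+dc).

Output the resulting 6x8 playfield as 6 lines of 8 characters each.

Answer: ...#....
...#....
.#.##.#.
..##..#.
.#..#...
##......

Derivation:
Fill (0+0,3+0) = (0,3)
Fill (0+1,3+0) = (1,3)
Fill (0+2,3+0) = (2,3)
Fill (0+3,3+0) = (3,3)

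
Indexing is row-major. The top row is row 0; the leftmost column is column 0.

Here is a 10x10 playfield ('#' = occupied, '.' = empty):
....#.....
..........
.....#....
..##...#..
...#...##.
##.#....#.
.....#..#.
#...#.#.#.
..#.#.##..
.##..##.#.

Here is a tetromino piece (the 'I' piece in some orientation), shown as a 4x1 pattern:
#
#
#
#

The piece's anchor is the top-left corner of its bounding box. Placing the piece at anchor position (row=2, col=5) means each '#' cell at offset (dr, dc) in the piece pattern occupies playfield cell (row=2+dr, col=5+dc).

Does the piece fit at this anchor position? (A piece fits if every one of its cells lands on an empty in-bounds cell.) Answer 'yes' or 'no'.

Check each piece cell at anchor (2, 5):
  offset (0,0) -> (2,5): occupied ('#') -> FAIL
  offset (1,0) -> (3,5): empty -> OK
  offset (2,0) -> (4,5): empty -> OK
  offset (3,0) -> (5,5): empty -> OK
All cells valid: no

Answer: no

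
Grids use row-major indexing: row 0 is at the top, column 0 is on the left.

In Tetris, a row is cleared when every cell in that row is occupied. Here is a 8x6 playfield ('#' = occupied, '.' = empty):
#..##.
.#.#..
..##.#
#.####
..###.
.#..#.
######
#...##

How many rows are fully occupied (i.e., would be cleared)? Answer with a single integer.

Answer: 1

Derivation:
Check each row:
  row 0: 3 empty cells -> not full
  row 1: 4 empty cells -> not full
  row 2: 3 empty cells -> not full
  row 3: 1 empty cell -> not full
  row 4: 3 empty cells -> not full
  row 5: 4 empty cells -> not full
  row 6: 0 empty cells -> FULL (clear)
  row 7: 3 empty cells -> not full
Total rows cleared: 1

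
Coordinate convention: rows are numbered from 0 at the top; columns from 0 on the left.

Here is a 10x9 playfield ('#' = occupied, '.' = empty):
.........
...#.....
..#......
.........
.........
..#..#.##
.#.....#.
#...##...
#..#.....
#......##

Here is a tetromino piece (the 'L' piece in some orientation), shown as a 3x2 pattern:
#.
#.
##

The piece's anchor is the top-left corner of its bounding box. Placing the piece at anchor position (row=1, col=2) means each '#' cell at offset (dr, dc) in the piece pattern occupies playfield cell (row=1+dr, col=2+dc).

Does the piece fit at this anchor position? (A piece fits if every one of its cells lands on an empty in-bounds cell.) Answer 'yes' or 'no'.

Check each piece cell at anchor (1, 2):
  offset (0,0) -> (1,2): empty -> OK
  offset (1,0) -> (2,2): occupied ('#') -> FAIL
  offset (2,0) -> (3,2): empty -> OK
  offset (2,1) -> (3,3): empty -> OK
All cells valid: no

Answer: no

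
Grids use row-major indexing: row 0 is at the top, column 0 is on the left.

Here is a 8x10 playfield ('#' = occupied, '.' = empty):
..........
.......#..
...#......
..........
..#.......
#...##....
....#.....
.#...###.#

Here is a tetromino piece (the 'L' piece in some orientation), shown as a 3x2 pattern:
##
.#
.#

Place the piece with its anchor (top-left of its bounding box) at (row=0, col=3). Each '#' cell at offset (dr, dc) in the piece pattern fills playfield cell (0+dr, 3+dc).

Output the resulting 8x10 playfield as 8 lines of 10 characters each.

Answer: ...##.....
....#..#..
...##.....
..........
..#.......
#...##....
....#.....
.#...###.#

Derivation:
Fill (0+0,3+0) = (0,3)
Fill (0+0,3+1) = (0,4)
Fill (0+1,3+1) = (1,4)
Fill (0+2,3+1) = (2,4)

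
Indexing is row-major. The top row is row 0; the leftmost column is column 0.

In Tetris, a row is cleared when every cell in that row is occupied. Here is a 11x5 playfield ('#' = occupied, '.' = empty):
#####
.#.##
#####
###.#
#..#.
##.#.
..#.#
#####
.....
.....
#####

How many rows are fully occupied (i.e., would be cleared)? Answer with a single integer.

Check each row:
  row 0: 0 empty cells -> FULL (clear)
  row 1: 2 empty cells -> not full
  row 2: 0 empty cells -> FULL (clear)
  row 3: 1 empty cell -> not full
  row 4: 3 empty cells -> not full
  row 5: 2 empty cells -> not full
  row 6: 3 empty cells -> not full
  row 7: 0 empty cells -> FULL (clear)
  row 8: 5 empty cells -> not full
  row 9: 5 empty cells -> not full
  row 10: 0 empty cells -> FULL (clear)
Total rows cleared: 4

Answer: 4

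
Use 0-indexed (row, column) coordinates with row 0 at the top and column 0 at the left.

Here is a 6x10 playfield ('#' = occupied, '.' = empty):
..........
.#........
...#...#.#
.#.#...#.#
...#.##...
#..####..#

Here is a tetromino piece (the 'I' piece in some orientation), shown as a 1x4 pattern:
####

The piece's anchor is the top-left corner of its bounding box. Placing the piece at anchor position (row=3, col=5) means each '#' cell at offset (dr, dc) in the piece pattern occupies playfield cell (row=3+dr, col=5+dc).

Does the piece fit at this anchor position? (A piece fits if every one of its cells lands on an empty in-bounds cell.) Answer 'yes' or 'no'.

Check each piece cell at anchor (3, 5):
  offset (0,0) -> (3,5): empty -> OK
  offset (0,1) -> (3,6): empty -> OK
  offset (0,2) -> (3,7): occupied ('#') -> FAIL
  offset (0,3) -> (3,8): empty -> OK
All cells valid: no

Answer: no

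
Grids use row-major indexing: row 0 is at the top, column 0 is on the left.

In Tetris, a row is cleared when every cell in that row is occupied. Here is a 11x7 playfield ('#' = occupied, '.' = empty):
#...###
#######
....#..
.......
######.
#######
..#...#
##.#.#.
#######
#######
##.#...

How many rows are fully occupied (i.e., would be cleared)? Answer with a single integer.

Check each row:
  row 0: 3 empty cells -> not full
  row 1: 0 empty cells -> FULL (clear)
  row 2: 6 empty cells -> not full
  row 3: 7 empty cells -> not full
  row 4: 1 empty cell -> not full
  row 5: 0 empty cells -> FULL (clear)
  row 6: 5 empty cells -> not full
  row 7: 3 empty cells -> not full
  row 8: 0 empty cells -> FULL (clear)
  row 9: 0 empty cells -> FULL (clear)
  row 10: 4 empty cells -> not full
Total rows cleared: 4

Answer: 4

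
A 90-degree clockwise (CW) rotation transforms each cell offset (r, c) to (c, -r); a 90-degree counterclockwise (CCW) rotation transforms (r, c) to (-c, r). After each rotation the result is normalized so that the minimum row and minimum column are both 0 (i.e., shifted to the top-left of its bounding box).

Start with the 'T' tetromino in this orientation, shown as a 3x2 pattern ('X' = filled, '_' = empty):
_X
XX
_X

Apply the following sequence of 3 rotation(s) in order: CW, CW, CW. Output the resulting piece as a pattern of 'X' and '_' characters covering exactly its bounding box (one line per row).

Answer: XXX
_X_

Derivation:
Start:
_X
XX
_X
After rotation 1 (CW):
_X_
XXX
After rotation 2 (CW):
X_
XX
X_
After rotation 3 (CW):
XXX
_X_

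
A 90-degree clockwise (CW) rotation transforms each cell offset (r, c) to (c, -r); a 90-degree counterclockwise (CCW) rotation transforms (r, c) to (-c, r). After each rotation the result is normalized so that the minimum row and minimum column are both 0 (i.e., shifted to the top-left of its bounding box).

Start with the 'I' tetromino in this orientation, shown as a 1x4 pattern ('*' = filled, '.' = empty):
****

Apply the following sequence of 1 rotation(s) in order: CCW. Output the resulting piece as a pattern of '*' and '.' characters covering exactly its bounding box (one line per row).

Answer: *
*
*
*

Derivation:
Start:
****
After rotation 1 (CCW):
*
*
*
*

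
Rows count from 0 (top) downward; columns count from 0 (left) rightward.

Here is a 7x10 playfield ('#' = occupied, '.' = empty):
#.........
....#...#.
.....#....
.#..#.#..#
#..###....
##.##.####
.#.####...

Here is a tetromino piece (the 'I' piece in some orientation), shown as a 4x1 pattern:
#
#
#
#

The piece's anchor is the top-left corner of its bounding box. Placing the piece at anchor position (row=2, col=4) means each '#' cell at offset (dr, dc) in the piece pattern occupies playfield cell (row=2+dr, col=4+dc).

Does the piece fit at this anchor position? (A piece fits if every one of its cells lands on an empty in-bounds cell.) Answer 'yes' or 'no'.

Check each piece cell at anchor (2, 4):
  offset (0,0) -> (2,4): empty -> OK
  offset (1,0) -> (3,4): occupied ('#') -> FAIL
  offset (2,0) -> (4,4): occupied ('#') -> FAIL
  offset (3,0) -> (5,4): occupied ('#') -> FAIL
All cells valid: no

Answer: no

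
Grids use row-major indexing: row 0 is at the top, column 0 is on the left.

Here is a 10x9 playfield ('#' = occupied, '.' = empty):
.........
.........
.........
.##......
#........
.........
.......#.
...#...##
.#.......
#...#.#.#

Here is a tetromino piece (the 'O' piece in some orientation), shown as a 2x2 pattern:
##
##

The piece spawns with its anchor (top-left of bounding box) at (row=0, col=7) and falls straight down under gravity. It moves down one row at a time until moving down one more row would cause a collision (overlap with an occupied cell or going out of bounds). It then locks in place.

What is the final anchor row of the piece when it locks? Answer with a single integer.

Spawn at (row=0, col=7). Try each row:
  row 0: fits
  row 1: fits
  row 2: fits
  row 3: fits
  row 4: fits
  row 5: blocked -> lock at row 4

Answer: 4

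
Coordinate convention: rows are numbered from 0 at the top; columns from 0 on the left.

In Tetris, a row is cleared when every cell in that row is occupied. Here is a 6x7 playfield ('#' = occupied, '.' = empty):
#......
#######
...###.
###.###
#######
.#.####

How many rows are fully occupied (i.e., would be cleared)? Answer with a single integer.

Check each row:
  row 0: 6 empty cells -> not full
  row 1: 0 empty cells -> FULL (clear)
  row 2: 4 empty cells -> not full
  row 3: 1 empty cell -> not full
  row 4: 0 empty cells -> FULL (clear)
  row 5: 2 empty cells -> not full
Total rows cleared: 2

Answer: 2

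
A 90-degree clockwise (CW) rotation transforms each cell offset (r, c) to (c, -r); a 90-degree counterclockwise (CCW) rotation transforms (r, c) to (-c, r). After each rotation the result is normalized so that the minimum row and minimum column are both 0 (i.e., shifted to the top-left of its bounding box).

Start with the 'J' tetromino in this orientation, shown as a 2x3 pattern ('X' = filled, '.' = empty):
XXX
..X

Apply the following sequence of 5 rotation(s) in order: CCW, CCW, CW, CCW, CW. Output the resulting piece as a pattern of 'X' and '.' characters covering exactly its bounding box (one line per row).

Answer: XX
X.
X.

Derivation:
Start:
XXX
..X
After rotation 1 (CCW):
XX
X.
X.
After rotation 2 (CCW):
X..
XXX
After rotation 3 (CW):
XX
X.
X.
After rotation 4 (CCW):
X..
XXX
After rotation 5 (CW):
XX
X.
X.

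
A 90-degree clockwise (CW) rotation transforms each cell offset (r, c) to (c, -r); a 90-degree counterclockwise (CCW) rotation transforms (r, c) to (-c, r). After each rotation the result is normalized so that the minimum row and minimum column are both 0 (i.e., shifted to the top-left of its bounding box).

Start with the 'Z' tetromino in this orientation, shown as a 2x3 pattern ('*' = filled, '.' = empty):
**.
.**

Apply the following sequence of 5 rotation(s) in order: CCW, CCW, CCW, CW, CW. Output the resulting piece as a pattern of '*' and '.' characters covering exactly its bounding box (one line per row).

Start:
**.
.**
After rotation 1 (CCW):
.*
**
*.
After rotation 2 (CCW):
**.
.**
After rotation 3 (CCW):
.*
**
*.
After rotation 4 (CW):
**.
.**
After rotation 5 (CW):
.*
**
*.

Answer: .*
**
*.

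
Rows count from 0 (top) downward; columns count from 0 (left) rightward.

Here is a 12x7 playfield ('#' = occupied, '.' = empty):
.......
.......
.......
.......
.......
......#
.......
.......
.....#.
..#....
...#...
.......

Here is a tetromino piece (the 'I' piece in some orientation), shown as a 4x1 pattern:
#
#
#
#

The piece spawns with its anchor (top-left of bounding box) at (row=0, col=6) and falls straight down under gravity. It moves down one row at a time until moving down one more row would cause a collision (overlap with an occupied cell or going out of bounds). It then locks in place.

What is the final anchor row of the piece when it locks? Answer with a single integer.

Spawn at (row=0, col=6). Try each row:
  row 0: fits
  row 1: fits
  row 2: blocked -> lock at row 1

Answer: 1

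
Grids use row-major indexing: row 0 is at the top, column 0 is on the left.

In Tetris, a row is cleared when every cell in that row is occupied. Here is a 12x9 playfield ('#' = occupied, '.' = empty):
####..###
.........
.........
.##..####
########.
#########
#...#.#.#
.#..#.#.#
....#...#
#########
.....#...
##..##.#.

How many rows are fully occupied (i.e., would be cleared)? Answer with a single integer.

Answer: 2

Derivation:
Check each row:
  row 0: 2 empty cells -> not full
  row 1: 9 empty cells -> not full
  row 2: 9 empty cells -> not full
  row 3: 3 empty cells -> not full
  row 4: 1 empty cell -> not full
  row 5: 0 empty cells -> FULL (clear)
  row 6: 5 empty cells -> not full
  row 7: 5 empty cells -> not full
  row 8: 7 empty cells -> not full
  row 9: 0 empty cells -> FULL (clear)
  row 10: 8 empty cells -> not full
  row 11: 4 empty cells -> not full
Total rows cleared: 2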